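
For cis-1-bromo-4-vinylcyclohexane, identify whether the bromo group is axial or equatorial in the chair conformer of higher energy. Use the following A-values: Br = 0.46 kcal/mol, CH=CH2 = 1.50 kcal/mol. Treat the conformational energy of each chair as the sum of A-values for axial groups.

C1 and C4 have opposite parity, so for the cis isomer the two substituents are one axial and one equatorial in each chair.
Chair I (bromo axial, vinyl equatorial): E = 0.46 kcal/mol.
Chair II (bromo equatorial, vinyl axial): E = 1.50 kcal/mol.
Chair II is the less stable (higher-energy) conformer, and in that chair the bromo group is equatorial.

equatorial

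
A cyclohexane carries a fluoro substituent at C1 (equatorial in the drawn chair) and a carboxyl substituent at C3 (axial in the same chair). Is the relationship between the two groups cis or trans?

C1 and C3 have the same parity, so their axial bonds point in the same direction.
With same-parity carbons, two substituents on the same face are both axial or both equatorial; opposite faces give one of each.
Here the groups are equatorial/axial → opposite face → trans.

trans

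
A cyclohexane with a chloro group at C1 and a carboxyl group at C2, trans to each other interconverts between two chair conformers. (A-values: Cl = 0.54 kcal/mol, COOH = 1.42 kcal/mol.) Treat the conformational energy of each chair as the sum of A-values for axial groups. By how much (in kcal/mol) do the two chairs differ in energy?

1.96 kcal/mol

C1 and C2 have opposite parity, so for the trans isomer the two substituents are e,e in one chair and a,a in the other.
Chair I (chloro axial, carboxyl axial): E = 1.96 kcal/mol.
Chair II (chloro equatorial, carboxyl equatorial): E = 0.00 kcal/mol.
ΔE = 1.96 − 0.00 = 1.96 kcal/mol; chair II is more stable.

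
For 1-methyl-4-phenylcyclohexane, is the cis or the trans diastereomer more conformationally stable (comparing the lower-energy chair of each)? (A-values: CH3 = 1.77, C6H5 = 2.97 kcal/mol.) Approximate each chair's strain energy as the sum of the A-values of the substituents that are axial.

At 1,4 positions (parity opposite): cis → (a,e or e,a); trans → (e,e or a,a).
Best chair for cis: E = 1.77 kcal/mol; best chair for trans: E = 0.00 kcal/mol.
The trans isomer is lower by 1.77 kcal/mol.

trans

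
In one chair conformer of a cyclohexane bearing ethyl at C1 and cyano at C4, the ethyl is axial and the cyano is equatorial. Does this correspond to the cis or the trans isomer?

cis

C1 and C4 have opposite parity, so their axial bonds point in opposite directions.
With opposite-parity carbons, two substituents on the same face are one axial and one equatorial; opposite faces give both axial or both equatorial.
Here the groups are axial/equatorial → same face → cis.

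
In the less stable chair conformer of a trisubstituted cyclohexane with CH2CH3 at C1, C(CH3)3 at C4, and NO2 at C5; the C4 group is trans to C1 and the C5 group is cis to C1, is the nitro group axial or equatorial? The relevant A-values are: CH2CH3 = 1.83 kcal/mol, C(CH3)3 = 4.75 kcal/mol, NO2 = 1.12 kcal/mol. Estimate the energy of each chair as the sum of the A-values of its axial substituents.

axial

Chair I (ethyl axial, tert-butyl axial, nitro axial): E = 7.70 kcal/mol.
Chair II (ethyl equatorial, tert-butyl equatorial, nitro equatorial): E = 0.00 kcal/mol.
Chair I is the less stable (higher-energy) conformer, and in that chair the nitro group is axial.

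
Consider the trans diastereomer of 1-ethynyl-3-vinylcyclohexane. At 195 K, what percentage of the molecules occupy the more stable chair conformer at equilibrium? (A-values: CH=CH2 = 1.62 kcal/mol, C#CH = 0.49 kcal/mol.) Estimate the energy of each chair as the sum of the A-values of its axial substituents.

C1 and C3 have the same parity, so for the trans isomer the two substituents are one axial and one equatorial in each chair.
Chair I (vinyl axial, ethynyl equatorial): E = 1.62 kcal/mol; chair II (vinyl equatorial, ethynyl axial): E = 0.49 kcal/mol.
ΔG = 1.13 kcal/mol between the two chairs.
K = exp(ΔG/RT) with R = 1.987×10⁻³ kcal mol⁻¹ K⁻¹ and T = 195 K gives K ≈ 18.5.
Fraction in the lower-energy chair = K/(K+1) = 94.9%.

94.9%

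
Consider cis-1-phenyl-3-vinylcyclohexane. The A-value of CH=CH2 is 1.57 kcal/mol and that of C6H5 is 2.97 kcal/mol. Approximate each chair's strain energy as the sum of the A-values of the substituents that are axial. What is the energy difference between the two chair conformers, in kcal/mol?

C1 and C3 have the same parity, so for the cis isomer the two substituents are e,e in one chair and a,a in the other.
Chair I (vinyl axial, phenyl axial): E = 4.54 kcal/mol.
Chair II (vinyl equatorial, phenyl equatorial): E = 0.00 kcal/mol.
ΔE = 4.54 − 0.00 = 4.54 kcal/mol; chair II is more stable.

4.54 kcal/mol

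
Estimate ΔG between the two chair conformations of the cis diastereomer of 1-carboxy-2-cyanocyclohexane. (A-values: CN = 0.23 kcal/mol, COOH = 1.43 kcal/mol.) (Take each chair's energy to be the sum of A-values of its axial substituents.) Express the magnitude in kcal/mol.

1.20 kcal/mol

C1 and C2 have opposite parity, so for the cis isomer the two substituents are one axial and one equatorial in each chair.
Chair I (cyano axial, carboxyl equatorial): E = 0.23 kcal/mol.
Chair II (cyano equatorial, carboxyl axial): E = 1.43 kcal/mol.
ΔE = 1.43 − 0.23 = 1.20 kcal/mol; chair I is more stable.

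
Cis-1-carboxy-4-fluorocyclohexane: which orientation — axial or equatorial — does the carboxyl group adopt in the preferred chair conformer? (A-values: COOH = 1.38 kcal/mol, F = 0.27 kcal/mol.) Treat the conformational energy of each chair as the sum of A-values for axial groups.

equatorial

C1 and C4 have opposite parity, so for the cis isomer the two substituents are one axial and one equatorial in each chair.
Chair I (carboxyl axial, fluoro equatorial): E = 1.38 kcal/mol.
Chair II (carboxyl equatorial, fluoro axial): E = 0.27 kcal/mol.
Chair II is the more stable (lower-energy) conformer, and in that chair the carboxyl group is equatorial.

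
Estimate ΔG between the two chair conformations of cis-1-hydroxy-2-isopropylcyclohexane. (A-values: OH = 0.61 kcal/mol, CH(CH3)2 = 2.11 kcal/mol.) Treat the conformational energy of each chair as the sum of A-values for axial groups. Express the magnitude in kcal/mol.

C1 and C2 have opposite parity, so for the cis isomer the two substituents are one axial and one equatorial in each chair.
Chair I (hydroxyl axial, isopropyl equatorial): E = 0.61 kcal/mol.
Chair II (hydroxyl equatorial, isopropyl axial): E = 2.11 kcal/mol.
ΔE = 2.11 − 0.61 = 1.50 kcal/mol; chair I is more stable.

1.50 kcal/mol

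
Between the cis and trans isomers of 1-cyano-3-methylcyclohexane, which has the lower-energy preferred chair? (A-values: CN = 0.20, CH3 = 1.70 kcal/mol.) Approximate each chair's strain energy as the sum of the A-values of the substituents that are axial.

At 1,3 positions (parity same): cis → (e,e or a,a); trans → (a,e or e,a).
Best chair for cis: E = 0.00 kcal/mol; best chair for trans: E = 0.20 kcal/mol.
The cis isomer is lower by 0.20 kcal/mol.

cis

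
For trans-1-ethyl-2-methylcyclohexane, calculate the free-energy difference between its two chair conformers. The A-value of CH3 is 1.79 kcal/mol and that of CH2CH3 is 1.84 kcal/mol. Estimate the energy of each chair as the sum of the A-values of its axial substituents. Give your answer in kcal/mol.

C1 and C2 have opposite parity, so for the trans isomer the two substituents are e,e in one chair and a,a in the other.
Chair I (methyl axial, ethyl axial): E = 3.63 kcal/mol.
Chair II (methyl equatorial, ethyl equatorial): E = 0.00 kcal/mol.
ΔE = 3.63 − 0.00 = 3.63 kcal/mol; chair II is more stable.

3.63 kcal/mol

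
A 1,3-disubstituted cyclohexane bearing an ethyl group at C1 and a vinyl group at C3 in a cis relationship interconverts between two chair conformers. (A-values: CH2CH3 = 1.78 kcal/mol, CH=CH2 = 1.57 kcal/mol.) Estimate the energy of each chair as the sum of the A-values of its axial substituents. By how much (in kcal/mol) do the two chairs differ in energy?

3.35 kcal/mol

C1 and C3 have the same parity, so for the cis isomer the two substituents are e,e in one chair and a,a in the other.
Chair I (ethyl axial, vinyl axial): E = 3.35 kcal/mol.
Chair II (ethyl equatorial, vinyl equatorial): E = 0.00 kcal/mol.
ΔE = 3.35 − 0.00 = 3.35 kcal/mol; chair II is more stable.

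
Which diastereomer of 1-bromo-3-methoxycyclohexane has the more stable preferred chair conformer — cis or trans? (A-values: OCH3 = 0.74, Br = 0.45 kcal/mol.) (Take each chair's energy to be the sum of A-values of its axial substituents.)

cis

At 1,3 positions (parity same): cis → (e,e or a,a); trans → (a,e or e,a).
Best chair for cis: E = 0.00 kcal/mol; best chair for trans: E = 0.45 kcal/mol.
The cis isomer is lower by 0.45 kcal/mol.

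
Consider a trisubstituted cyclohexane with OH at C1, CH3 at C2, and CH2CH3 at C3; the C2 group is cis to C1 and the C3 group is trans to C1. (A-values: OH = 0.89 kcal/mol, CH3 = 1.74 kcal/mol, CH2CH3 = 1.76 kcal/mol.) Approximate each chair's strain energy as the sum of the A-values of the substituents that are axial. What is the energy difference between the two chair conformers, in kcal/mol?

2.61 kcal/mol

Chair I (hydroxyl axial, methyl equatorial, ethyl equatorial): E = 0.89 kcal/mol.
Chair II (hydroxyl equatorial, methyl axial, ethyl axial): E = 3.50 kcal/mol.
ΔE = 3.50 − 0.89 = 2.61 kcal/mol; chair I is more stable.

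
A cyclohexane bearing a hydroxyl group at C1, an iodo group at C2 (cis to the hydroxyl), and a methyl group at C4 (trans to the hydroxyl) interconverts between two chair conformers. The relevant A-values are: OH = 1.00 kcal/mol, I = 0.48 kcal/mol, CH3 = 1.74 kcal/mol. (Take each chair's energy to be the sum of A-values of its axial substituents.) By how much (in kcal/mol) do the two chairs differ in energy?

2.26 kcal/mol

Chair I (hydroxyl axial, iodo equatorial, methyl axial): E = 2.74 kcal/mol.
Chair II (hydroxyl equatorial, iodo axial, methyl equatorial): E = 0.48 kcal/mol.
ΔE = 2.74 − 0.48 = 2.26 kcal/mol; chair II is more stable.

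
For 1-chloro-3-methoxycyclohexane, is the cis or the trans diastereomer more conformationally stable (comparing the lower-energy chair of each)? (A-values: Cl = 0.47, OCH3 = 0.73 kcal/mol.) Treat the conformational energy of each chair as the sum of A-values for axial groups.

cis

At 1,3 positions (parity same): cis → (e,e or a,a); trans → (a,e or e,a).
Best chair for cis: E = 0.00 kcal/mol; best chair for trans: E = 0.47 kcal/mol.
The cis isomer is lower by 0.47 kcal/mol.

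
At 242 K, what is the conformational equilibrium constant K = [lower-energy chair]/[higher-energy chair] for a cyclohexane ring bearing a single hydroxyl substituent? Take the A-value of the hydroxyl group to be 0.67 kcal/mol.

K ≈ 4.03

One chair has the hydroxyl group axial (E = 0.67 kcal/mol) and the other has it equatorial (E = 0).
ΔG = 0.67 kcal/mol between the two chairs.
K = exp(ΔG/RT) with R = 1.987×10⁻³ kcal mol⁻¹ K⁻¹ and T = 242 K gives K ≈ 4.03.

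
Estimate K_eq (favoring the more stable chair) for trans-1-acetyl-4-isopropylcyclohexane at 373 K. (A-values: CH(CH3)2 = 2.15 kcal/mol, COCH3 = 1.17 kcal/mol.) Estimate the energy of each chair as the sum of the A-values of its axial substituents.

C1 and C4 have opposite parity, so for the trans isomer the two substituents are e,e in one chair and a,a in the other.
Chair I (isopropyl axial, acetyl axial): E = 3.32 kcal/mol; chair II (isopropyl equatorial, acetyl equatorial): E = 0.00 kcal/mol.
ΔG = 3.32 kcal/mol between the two chairs.
K = exp(ΔG/RT) with R = 1.987×10⁻³ kcal mol⁻¹ K⁻¹ and T = 373 K gives K ≈ 88.2.

K ≈ 88.2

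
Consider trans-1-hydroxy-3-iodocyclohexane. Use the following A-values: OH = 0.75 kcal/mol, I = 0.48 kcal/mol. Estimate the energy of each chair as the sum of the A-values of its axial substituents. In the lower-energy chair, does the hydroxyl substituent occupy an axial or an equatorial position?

C1 and C3 have the same parity, so for the trans isomer the two substituents are one axial and one equatorial in each chair.
Chair I (hydroxyl axial, iodo equatorial): E = 0.75 kcal/mol.
Chair II (hydroxyl equatorial, iodo axial): E = 0.48 kcal/mol.
Chair II is the more stable (lower-energy) conformer, and in that chair the hydroxyl group is equatorial.

equatorial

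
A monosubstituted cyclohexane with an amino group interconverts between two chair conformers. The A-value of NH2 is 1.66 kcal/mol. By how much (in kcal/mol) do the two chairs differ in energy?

A monosubstituted cyclohexane has one chair with the amino group axial (E = A = 1.66 kcal/mol) and one with it equatorial (E = 0).
ΔE = 1.66 − 0 = 1.66 kcal/mol.

1.66 kcal/mol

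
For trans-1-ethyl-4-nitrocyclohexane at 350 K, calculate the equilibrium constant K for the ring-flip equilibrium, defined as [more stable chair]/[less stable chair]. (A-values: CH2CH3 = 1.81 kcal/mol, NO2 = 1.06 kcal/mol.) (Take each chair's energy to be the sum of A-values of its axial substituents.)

C1 and C4 have opposite parity, so for the trans isomer the two substituents are e,e in one chair and a,a in the other.
Chair I (ethyl axial, nitro axial): E = 2.87 kcal/mol; chair II (ethyl equatorial, nitro equatorial): E = 0.00 kcal/mol.
ΔG = 2.87 kcal/mol between the two chairs.
K = exp(ΔG/RT) with R = 1.987×10⁻³ kcal mol⁻¹ K⁻¹ and T = 350 K gives K ≈ 62.

K ≈ 62.0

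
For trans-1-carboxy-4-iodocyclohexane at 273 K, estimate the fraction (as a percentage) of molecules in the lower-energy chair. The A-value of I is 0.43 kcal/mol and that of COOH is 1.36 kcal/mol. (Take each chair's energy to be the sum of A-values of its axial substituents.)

C1 and C4 have opposite parity, so for the trans isomer the two substituents are e,e in one chair and a,a in the other.
Chair I (iodo axial, carboxyl axial): E = 1.79 kcal/mol; chair II (iodo equatorial, carboxyl equatorial): E = 0.00 kcal/mol.
ΔG = 1.79 kcal/mol between the two chairs.
K = exp(ΔG/RT) with R = 1.987×10⁻³ kcal mol⁻¹ K⁻¹ and T = 273 K gives K ≈ 27.1.
Fraction in the lower-energy chair = K/(K+1) = 96.4%.

96.4%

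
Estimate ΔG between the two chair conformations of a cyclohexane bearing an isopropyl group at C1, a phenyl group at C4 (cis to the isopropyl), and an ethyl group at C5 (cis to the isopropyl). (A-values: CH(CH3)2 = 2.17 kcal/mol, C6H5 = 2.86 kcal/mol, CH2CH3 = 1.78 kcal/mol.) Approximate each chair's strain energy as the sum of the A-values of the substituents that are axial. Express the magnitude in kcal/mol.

1.09 kcal/mol

Chair I (isopropyl axial, phenyl equatorial, ethyl axial): E = 3.95 kcal/mol.
Chair II (isopropyl equatorial, phenyl axial, ethyl equatorial): E = 2.86 kcal/mol.
ΔE = 3.95 − 2.86 = 1.09 kcal/mol; chair II is more stable.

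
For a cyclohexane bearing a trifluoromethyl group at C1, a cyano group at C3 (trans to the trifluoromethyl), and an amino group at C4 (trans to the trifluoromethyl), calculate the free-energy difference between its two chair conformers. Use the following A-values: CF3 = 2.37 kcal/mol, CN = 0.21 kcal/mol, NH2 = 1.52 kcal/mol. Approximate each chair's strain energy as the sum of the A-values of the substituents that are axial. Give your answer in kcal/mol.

Chair I (trifluoromethyl axial, cyano equatorial, amino axial): E = 3.89 kcal/mol.
Chair II (trifluoromethyl equatorial, cyano axial, amino equatorial): E = 0.21 kcal/mol.
ΔE = 3.89 − 0.21 = 3.68 kcal/mol; chair II is more stable.

3.68 kcal/mol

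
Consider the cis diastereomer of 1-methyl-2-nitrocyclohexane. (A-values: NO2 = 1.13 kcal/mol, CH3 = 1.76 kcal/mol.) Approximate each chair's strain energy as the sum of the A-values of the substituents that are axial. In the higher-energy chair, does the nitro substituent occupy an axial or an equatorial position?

C1 and C2 have opposite parity, so for the cis isomer the two substituents are one axial and one equatorial in each chair.
Chair I (nitro axial, methyl equatorial): E = 1.13 kcal/mol.
Chair II (nitro equatorial, methyl axial): E = 1.76 kcal/mol.
Chair II is the less stable (higher-energy) conformer, and in that chair the nitro group is equatorial.

equatorial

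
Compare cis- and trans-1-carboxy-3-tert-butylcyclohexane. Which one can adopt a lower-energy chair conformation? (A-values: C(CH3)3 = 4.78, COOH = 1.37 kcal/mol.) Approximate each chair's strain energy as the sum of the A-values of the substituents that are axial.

cis

At 1,3 positions (parity same): cis → (e,e or a,a); trans → (a,e or e,a).
Best chair for cis: E = 0.00 kcal/mol; best chair for trans: E = 1.37 kcal/mol.
The cis isomer is lower by 1.37 kcal/mol.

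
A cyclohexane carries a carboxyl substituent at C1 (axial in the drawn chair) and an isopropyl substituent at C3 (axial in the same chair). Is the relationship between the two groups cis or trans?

cis

C1 and C3 have the same parity, so their axial bonds point in the same direction.
With same-parity carbons, two substituents on the same face are both axial or both equatorial; opposite faces give one of each.
Here the groups are axial/axial → same face → cis.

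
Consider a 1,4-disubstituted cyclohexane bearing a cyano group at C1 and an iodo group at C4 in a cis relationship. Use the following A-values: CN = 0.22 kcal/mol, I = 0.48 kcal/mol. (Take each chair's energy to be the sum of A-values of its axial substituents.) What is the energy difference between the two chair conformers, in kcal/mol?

0.26 kcal/mol

C1 and C4 have opposite parity, so for the cis isomer the two substituents are one axial and one equatorial in each chair.
Chair I (cyano axial, iodo equatorial): E = 0.22 kcal/mol.
Chair II (cyano equatorial, iodo axial): E = 0.48 kcal/mol.
ΔE = 0.48 − 0.22 = 0.26 kcal/mol; chair I is more stable.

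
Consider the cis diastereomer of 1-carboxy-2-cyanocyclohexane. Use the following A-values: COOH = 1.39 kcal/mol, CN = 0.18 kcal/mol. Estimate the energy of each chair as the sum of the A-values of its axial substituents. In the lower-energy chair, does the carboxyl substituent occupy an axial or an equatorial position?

C1 and C2 have opposite parity, so for the cis isomer the two substituents are one axial and one equatorial in each chair.
Chair I (carboxyl axial, cyano equatorial): E = 1.39 kcal/mol.
Chair II (carboxyl equatorial, cyano axial): E = 0.18 kcal/mol.
Chair II is the more stable (lower-energy) conformer, and in that chair the carboxyl group is equatorial.

equatorial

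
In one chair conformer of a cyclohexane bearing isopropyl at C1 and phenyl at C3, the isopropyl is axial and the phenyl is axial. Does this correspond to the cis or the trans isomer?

cis

C1 and C3 have the same parity, so their axial bonds point in the same direction.
With same-parity carbons, two substituents on the same face are both axial or both equatorial; opposite faces give one of each.
Here the groups are axial/axial → same face → cis.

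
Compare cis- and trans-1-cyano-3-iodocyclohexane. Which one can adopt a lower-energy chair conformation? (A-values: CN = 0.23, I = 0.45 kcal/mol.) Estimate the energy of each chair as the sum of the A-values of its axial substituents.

cis

At 1,3 positions (parity same): cis → (e,e or a,a); trans → (a,e or e,a).
Best chair for cis: E = 0.00 kcal/mol; best chair for trans: E = 0.23 kcal/mol.
The cis isomer is lower by 0.23 kcal/mol.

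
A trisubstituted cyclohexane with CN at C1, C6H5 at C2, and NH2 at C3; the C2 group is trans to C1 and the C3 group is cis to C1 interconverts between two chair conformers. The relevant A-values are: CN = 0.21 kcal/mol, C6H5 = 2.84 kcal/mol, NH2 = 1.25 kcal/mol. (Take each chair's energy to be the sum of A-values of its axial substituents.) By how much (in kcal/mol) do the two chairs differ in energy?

4.30 kcal/mol

Chair I (cyano axial, phenyl axial, amino axial): E = 4.30 kcal/mol.
Chair II (cyano equatorial, phenyl equatorial, amino equatorial): E = 0.00 kcal/mol.
ΔE = 4.30 − 0.00 = 4.30 kcal/mol; chair II is more stable.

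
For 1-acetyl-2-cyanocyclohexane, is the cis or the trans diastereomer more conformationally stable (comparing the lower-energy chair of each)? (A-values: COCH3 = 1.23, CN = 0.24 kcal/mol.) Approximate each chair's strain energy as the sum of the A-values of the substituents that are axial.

At 1,2 positions (parity opposite): cis → (a,e or e,a); trans → (e,e or a,a).
Best chair for cis: E = 0.24 kcal/mol; best chair for trans: E = 0.00 kcal/mol.
The trans isomer is lower by 0.24 kcal/mol.

trans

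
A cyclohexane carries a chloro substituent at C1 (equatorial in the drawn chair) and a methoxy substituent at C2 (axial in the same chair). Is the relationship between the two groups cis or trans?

cis

C1 and C2 have opposite parity, so their axial bonds point in opposite directions.
With opposite-parity carbons, two substituents on the same face are one axial and one equatorial; opposite faces give both axial or both equatorial.
Here the groups are equatorial/axial → same face → cis.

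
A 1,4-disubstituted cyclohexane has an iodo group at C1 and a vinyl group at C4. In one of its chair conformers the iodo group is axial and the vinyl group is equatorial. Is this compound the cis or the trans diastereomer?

C1 and C4 have opposite parity, so their axial bonds point in opposite directions.
With opposite-parity carbons, two substituents on the same face are one axial and one equatorial; opposite faces give both axial or both equatorial.
Here the groups are axial/equatorial → same face → cis.

cis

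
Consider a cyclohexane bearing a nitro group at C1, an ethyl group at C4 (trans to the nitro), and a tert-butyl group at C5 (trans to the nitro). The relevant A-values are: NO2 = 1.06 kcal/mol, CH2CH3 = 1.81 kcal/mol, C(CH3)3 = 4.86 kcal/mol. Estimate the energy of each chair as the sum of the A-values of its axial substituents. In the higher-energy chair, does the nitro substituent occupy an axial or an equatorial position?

Chair I (nitro axial, ethyl axial, tert-butyl equatorial): E = 2.87 kcal/mol.
Chair II (nitro equatorial, ethyl equatorial, tert-butyl axial): E = 4.86 kcal/mol.
Chair II is the less stable (higher-energy) conformer, and in that chair the nitro group is equatorial.

equatorial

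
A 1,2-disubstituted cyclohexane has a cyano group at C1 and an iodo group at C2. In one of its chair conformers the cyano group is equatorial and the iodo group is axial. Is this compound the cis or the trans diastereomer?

cis

C1 and C2 have opposite parity, so their axial bonds point in opposite directions.
With opposite-parity carbons, two substituents on the same face are one axial and one equatorial; opposite faces give both axial or both equatorial.
Here the groups are equatorial/axial → same face → cis.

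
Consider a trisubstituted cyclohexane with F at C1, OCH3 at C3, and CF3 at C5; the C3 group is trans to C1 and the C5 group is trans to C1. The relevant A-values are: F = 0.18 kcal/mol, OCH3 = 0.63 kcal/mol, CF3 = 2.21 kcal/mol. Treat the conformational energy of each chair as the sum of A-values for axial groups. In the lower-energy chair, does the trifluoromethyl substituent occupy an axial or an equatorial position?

Chair I (fluoro axial, methoxy equatorial, trifluoromethyl equatorial): E = 0.18 kcal/mol.
Chair II (fluoro equatorial, methoxy axial, trifluoromethyl axial): E = 2.84 kcal/mol.
Chair I is the more stable (lower-energy) conformer, and in that chair the trifluoromethyl group is equatorial.

equatorial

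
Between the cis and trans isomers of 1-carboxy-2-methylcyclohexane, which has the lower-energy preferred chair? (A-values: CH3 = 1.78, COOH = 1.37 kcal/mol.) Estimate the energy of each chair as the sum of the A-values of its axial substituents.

trans

At 1,2 positions (parity opposite): cis → (a,e or e,a); trans → (e,e or a,a).
Best chair for cis: E = 1.37 kcal/mol; best chair for trans: E = 0.00 kcal/mol.
The trans isomer is lower by 1.37 kcal/mol.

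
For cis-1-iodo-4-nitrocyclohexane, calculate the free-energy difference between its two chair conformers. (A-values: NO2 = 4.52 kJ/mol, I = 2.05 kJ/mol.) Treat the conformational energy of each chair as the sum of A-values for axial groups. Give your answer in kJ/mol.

2.47 kJ/mol

C1 and C4 have opposite parity, so for the cis isomer the two substituents are one axial and one equatorial in each chair.
Chair I (nitro axial, iodo equatorial): E = 4.52 kJ/mol.
Chair II (nitro equatorial, iodo axial): E = 2.05 kJ/mol.
ΔE = 4.52 − 2.05 = 2.47 kJ/mol; chair II is more stable.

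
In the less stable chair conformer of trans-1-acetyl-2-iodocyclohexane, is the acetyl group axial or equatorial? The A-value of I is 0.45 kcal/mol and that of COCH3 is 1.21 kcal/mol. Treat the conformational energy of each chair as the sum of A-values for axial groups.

C1 and C2 have opposite parity, so for the trans isomer the two substituents are e,e in one chair and a,a in the other.
Chair I (iodo axial, acetyl axial): E = 1.66 kcal/mol.
Chair II (iodo equatorial, acetyl equatorial): E = 0.00 kcal/mol.
Chair I is the less stable (higher-energy) conformer, and in that chair the acetyl group is axial.

axial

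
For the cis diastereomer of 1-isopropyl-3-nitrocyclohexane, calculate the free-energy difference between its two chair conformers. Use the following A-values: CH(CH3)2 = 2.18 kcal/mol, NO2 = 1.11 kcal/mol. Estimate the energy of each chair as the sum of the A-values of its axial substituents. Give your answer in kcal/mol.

3.29 kcal/mol

C1 and C3 have the same parity, so for the cis isomer the two substituents are e,e in one chair and a,a in the other.
Chair I (isopropyl axial, nitro axial): E = 3.29 kcal/mol.
Chair II (isopropyl equatorial, nitro equatorial): E = 0.00 kcal/mol.
ΔE = 3.29 − 0.00 = 3.29 kcal/mol; chair II is more stable.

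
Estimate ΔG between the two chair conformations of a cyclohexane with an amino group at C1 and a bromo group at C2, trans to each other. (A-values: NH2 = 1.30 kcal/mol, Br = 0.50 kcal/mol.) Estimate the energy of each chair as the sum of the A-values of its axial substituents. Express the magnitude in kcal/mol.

C1 and C2 have opposite parity, so for the trans isomer the two substituents are e,e in one chair and a,a in the other.
Chair I (amino axial, bromo axial): E = 1.80 kcal/mol.
Chair II (amino equatorial, bromo equatorial): E = 0.00 kcal/mol.
ΔE = 1.80 − 0.00 = 1.80 kcal/mol; chair II is more stable.

1.80 kcal/mol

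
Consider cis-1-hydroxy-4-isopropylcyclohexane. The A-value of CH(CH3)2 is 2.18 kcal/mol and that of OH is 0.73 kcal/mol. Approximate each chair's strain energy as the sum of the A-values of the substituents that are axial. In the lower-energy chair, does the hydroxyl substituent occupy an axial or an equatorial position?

C1 and C4 have opposite parity, so for the cis isomer the two substituents are one axial and one equatorial in each chair.
Chair I (isopropyl axial, hydroxyl equatorial): E = 2.18 kcal/mol.
Chair II (isopropyl equatorial, hydroxyl axial): E = 0.73 kcal/mol.
Chair II is the more stable (lower-energy) conformer, and in that chair the hydroxyl group is axial.

axial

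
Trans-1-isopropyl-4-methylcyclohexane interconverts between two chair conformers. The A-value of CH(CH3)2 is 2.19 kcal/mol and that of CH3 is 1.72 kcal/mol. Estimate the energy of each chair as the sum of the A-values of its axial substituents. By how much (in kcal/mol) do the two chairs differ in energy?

3.91 kcal/mol

C1 and C4 have opposite parity, so for the trans isomer the two substituents are e,e in one chair and a,a in the other.
Chair I (isopropyl axial, methyl axial): E = 3.91 kcal/mol.
Chair II (isopropyl equatorial, methyl equatorial): E = 0.00 kcal/mol.
ΔE = 3.91 − 0.00 = 3.91 kcal/mol; chair II is more stable.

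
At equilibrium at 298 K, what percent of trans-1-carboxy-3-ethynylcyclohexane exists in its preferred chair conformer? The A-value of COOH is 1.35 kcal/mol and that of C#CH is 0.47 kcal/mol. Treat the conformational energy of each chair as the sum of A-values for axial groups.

81.6%

C1 and C3 have the same parity, so for the trans isomer the two substituents are one axial and one equatorial in each chair.
Chair I (carboxyl axial, ethynyl equatorial): E = 1.35 kcal/mol; chair II (carboxyl equatorial, ethynyl axial): E = 0.47 kcal/mol.
ΔG = 0.88 kcal/mol between the two chairs.
K = exp(ΔG/RT) with R = 1.987×10⁻³ kcal mol⁻¹ K⁻¹ and T = 298 K gives K ≈ 4.42.
Fraction in the lower-energy chair = K/(K+1) = 81.6%.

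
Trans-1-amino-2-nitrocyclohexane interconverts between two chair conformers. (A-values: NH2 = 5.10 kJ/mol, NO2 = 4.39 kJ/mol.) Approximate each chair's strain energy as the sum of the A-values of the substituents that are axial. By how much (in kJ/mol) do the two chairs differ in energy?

C1 and C2 have opposite parity, so for the trans isomer the two substituents are e,e in one chair and a,a in the other.
Chair I (amino axial, nitro axial): E = 9.49 kJ/mol.
Chair II (amino equatorial, nitro equatorial): E = 0.00 kJ/mol.
ΔE = 9.49 − 0.00 = 9.49 kJ/mol; chair II is more stable.

9.49 kJ/mol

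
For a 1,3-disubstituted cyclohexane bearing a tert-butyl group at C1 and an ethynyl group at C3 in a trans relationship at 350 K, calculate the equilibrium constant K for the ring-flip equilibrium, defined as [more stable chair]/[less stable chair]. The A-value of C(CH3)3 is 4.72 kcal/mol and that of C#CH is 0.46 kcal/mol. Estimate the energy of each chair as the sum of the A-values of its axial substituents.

K ≈ 457

C1 and C3 have the same parity, so for the trans isomer the two substituents are one axial and one equatorial in each chair.
Chair I (tert-butyl axial, ethynyl equatorial): E = 4.72 kcal/mol; chair II (tert-butyl equatorial, ethynyl axial): E = 0.46 kcal/mol.
ΔG = 4.26 kcal/mol between the two chairs.
K = exp(ΔG/RT) with R = 1.987×10⁻³ kcal mol⁻¹ K⁻¹ and T = 350 K gives K ≈ 457.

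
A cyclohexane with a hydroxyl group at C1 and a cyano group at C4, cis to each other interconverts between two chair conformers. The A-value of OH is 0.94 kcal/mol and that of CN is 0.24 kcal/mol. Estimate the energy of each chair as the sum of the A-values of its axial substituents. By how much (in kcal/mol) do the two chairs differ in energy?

0.70 kcal/mol

C1 and C4 have opposite parity, so for the cis isomer the two substituents are one axial and one equatorial in each chair.
Chair I (hydroxyl axial, cyano equatorial): E = 0.94 kcal/mol.
Chair II (hydroxyl equatorial, cyano axial): E = 0.24 kcal/mol.
ΔE = 0.94 − 0.24 = 0.70 kcal/mol; chair II is more stable.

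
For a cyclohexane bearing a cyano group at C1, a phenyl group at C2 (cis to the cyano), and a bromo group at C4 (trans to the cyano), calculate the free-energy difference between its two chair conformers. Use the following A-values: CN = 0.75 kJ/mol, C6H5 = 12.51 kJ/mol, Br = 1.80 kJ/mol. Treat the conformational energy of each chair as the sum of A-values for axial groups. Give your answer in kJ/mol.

Chair I (cyano axial, phenyl equatorial, bromo axial): E = 2.55 kJ/mol.
Chair II (cyano equatorial, phenyl axial, bromo equatorial): E = 12.51 kJ/mol.
ΔE = 12.51 − 2.55 = 9.96 kJ/mol; chair I is more stable.

9.96 kJ/mol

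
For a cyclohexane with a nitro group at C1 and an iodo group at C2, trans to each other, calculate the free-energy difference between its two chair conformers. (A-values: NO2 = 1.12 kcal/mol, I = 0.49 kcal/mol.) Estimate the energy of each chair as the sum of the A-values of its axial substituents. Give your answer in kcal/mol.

1.61 kcal/mol

C1 and C2 have opposite parity, so for the trans isomer the two substituents are e,e in one chair and a,a in the other.
Chair I (nitro axial, iodo axial): E = 1.61 kcal/mol.
Chair II (nitro equatorial, iodo equatorial): E = 0.00 kcal/mol.
ΔE = 1.61 − 0.00 = 1.61 kcal/mol; chair II is more stable.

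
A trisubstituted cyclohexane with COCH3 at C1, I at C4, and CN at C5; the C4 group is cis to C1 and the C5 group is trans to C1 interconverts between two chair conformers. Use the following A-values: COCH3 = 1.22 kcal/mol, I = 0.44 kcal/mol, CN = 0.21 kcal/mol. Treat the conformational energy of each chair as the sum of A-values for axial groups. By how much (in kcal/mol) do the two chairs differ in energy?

Chair I (acetyl axial, iodo equatorial, cyano equatorial): E = 1.22 kcal/mol.
Chair II (acetyl equatorial, iodo axial, cyano axial): E = 0.65 kcal/mol.
ΔE = 1.22 − 0.65 = 0.57 kcal/mol; chair II is more stable.

0.57 kcal/mol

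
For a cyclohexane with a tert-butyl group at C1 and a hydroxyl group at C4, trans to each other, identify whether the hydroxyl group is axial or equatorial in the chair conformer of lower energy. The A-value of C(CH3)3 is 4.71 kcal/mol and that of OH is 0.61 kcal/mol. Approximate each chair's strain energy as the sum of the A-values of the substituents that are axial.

equatorial

C1 and C4 have opposite parity, so for the trans isomer the two substituents are e,e in one chair and a,a in the other.
Chair I (tert-butyl axial, hydroxyl axial): E = 5.32 kcal/mol.
Chair II (tert-butyl equatorial, hydroxyl equatorial): E = 0.00 kcal/mol.
Chair II is the more stable (lower-energy) conformer, and in that chair the hydroxyl group is equatorial.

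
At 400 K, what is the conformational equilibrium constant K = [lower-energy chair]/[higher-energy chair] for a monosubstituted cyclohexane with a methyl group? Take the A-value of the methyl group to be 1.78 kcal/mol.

K ≈ 9.39

One chair has the methyl group axial (E = 1.78 kcal/mol) and the other has it equatorial (E = 0).
ΔG = 1.78 kcal/mol between the two chairs.
K = exp(ΔG/RT) with R = 1.987×10⁻³ kcal mol⁻¹ K⁻¹ and T = 400 K gives K ≈ 9.39.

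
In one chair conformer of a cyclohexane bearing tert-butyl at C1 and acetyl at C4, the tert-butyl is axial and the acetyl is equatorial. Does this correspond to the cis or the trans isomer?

cis

C1 and C4 have opposite parity, so their axial bonds point in opposite directions.
With opposite-parity carbons, two substituents on the same face are one axial and one equatorial; opposite faces give both axial or both equatorial.
Here the groups are axial/equatorial → same face → cis.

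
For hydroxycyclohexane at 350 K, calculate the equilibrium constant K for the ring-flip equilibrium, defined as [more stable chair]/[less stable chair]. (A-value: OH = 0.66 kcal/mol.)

K ≈ 2.58

One chair has the hydroxyl group axial (E = 0.66 kcal/mol) and the other has it equatorial (E = 0).
ΔG = 0.66 kcal/mol between the two chairs.
K = exp(ΔG/RT) with R = 1.987×10⁻³ kcal mol⁻¹ K⁻¹ and T = 350 K gives K ≈ 2.58.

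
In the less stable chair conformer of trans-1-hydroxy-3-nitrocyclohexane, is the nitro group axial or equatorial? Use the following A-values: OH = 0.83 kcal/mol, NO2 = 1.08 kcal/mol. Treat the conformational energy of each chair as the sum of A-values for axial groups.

C1 and C3 have the same parity, so for the trans isomer the two substituents are one axial and one equatorial in each chair.
Chair I (hydroxyl axial, nitro equatorial): E = 0.83 kcal/mol.
Chair II (hydroxyl equatorial, nitro axial): E = 1.08 kcal/mol.
Chair II is the less stable (higher-energy) conformer, and in that chair the nitro group is axial.

axial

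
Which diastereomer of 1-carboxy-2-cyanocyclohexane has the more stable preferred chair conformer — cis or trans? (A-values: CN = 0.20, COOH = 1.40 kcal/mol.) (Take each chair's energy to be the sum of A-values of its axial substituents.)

trans

At 1,2 positions (parity opposite): cis → (a,e or e,a); trans → (e,e or a,a).
Best chair for cis: E = 0.20 kcal/mol; best chair for trans: E = 0.00 kcal/mol.
The trans isomer is lower by 0.20 kcal/mol.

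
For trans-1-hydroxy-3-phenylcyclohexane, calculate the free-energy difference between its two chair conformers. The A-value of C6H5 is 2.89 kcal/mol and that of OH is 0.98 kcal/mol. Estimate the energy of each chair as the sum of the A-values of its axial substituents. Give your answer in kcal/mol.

C1 and C3 have the same parity, so for the trans isomer the two substituents are one axial and one equatorial in each chair.
Chair I (phenyl axial, hydroxyl equatorial): E = 2.89 kcal/mol.
Chair II (phenyl equatorial, hydroxyl axial): E = 0.98 kcal/mol.
ΔE = 2.89 − 0.98 = 1.91 kcal/mol; chair II is more stable.

1.91 kcal/mol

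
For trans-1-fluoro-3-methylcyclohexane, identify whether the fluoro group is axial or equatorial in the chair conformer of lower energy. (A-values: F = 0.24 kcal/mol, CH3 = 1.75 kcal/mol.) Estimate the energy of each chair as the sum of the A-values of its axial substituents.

axial

C1 and C3 have the same parity, so for the trans isomer the two substituents are one axial and one equatorial in each chair.
Chair I (fluoro axial, methyl equatorial): E = 0.24 kcal/mol.
Chair II (fluoro equatorial, methyl axial): E = 1.75 kcal/mol.
Chair I is the more stable (lower-energy) conformer, and in that chair the fluoro group is axial.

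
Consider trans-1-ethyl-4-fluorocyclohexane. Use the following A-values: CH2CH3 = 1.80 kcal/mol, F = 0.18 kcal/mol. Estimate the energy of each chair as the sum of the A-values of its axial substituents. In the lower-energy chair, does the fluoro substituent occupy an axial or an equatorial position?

equatorial

C1 and C4 have opposite parity, so for the trans isomer the two substituents are e,e in one chair and a,a in the other.
Chair I (ethyl axial, fluoro axial): E = 1.98 kcal/mol.
Chair II (ethyl equatorial, fluoro equatorial): E = 0.00 kcal/mol.
Chair II is the more stable (lower-energy) conformer, and in that chair the fluoro group is equatorial.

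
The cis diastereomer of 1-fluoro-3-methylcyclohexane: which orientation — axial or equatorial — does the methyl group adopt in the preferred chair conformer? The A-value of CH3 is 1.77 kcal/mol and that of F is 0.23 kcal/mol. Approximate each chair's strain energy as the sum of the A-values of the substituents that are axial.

equatorial

C1 and C3 have the same parity, so for the cis isomer the two substituents are e,e in one chair and a,a in the other.
Chair I (methyl axial, fluoro axial): E = 2.00 kcal/mol.
Chair II (methyl equatorial, fluoro equatorial): E = 0.00 kcal/mol.
Chair II is the more stable (lower-energy) conformer, and in that chair the methyl group is equatorial.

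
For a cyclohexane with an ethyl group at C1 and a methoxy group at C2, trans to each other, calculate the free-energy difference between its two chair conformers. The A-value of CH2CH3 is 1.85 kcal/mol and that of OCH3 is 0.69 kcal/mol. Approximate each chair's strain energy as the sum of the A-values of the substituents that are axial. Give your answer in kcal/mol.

C1 and C2 have opposite parity, so for the trans isomer the two substituents are e,e in one chair and a,a in the other.
Chair I (ethyl axial, methoxy axial): E = 2.54 kcal/mol.
Chair II (ethyl equatorial, methoxy equatorial): E = 0.00 kcal/mol.
ΔE = 2.54 − 0.00 = 2.54 kcal/mol; chair II is more stable.

2.54 kcal/mol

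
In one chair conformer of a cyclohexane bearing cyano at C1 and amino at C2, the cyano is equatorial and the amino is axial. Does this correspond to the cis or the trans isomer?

cis

C1 and C2 have opposite parity, so their axial bonds point in opposite directions.
With opposite-parity carbons, two substituents on the same face are one axial and one equatorial; opposite faces give both axial or both equatorial.
Here the groups are equatorial/axial → same face → cis.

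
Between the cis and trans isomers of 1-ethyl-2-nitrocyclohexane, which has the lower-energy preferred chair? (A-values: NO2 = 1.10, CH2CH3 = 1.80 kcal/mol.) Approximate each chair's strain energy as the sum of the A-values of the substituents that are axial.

At 1,2 positions (parity opposite): cis → (a,e or e,a); trans → (e,e or a,a).
Best chair for cis: E = 1.10 kcal/mol; best chair for trans: E = 0.00 kcal/mol.
The trans isomer is lower by 1.10 kcal/mol.

trans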